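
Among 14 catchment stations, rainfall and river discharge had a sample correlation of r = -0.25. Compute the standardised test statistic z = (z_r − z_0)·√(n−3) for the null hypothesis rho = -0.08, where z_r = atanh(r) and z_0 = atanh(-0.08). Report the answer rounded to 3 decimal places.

-0.581

z_r = atanh(-0.25) = -0.255413,  z_0 = atanh(-0.08) = -0.080171
SE = 1/√(n−3) = 1/√11 = 0.301511
z = (z_r − z_0)/SE = (-0.255413 − (-0.080171)) / 0.301511 = -0.175242 / 0.301511 = -0.581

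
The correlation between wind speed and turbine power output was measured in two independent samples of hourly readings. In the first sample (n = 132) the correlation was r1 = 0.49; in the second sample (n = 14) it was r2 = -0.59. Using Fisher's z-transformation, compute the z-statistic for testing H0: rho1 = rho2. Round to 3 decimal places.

3.864

z1 = atanh(0.49) = 0.536060,  z2 = atanh(-0.59) = -0.677666
SE = √(1/(n1−3) + 1/(n2−3)) = √(1/129 + 1/11) = √(0.0077519 + 0.0909091) = √0.0986610 = 0.314103
z = (z1 − z2)/SE = (0.536060 − (-0.677666)) / 0.314103 = 1.213726 / 0.314103 = 3.864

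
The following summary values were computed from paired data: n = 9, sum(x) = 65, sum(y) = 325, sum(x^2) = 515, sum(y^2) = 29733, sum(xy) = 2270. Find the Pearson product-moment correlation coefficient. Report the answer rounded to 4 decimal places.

Numerator: nΣxy − (Σx)(Σy) = 9·2270 − (65)(325) = -695
Denominator: √[(nΣx²−(Σx)²)(nΣy²−(Σy)²)]
  nΣx²−(Σx)² = 9·515 − 4225 = 410;  nΣy²−(Σy)² = 9·29733 − 105625 = 161972
  √(410·161972) = √66408520 = 8149.1423
r = -695 / 8149.1423 = -0.0853

-0.0853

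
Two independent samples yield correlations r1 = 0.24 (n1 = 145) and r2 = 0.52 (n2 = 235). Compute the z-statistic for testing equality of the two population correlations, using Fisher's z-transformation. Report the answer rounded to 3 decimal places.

Fisher z-transforms: z1 = atanh(0.24) = 0.244774, z2 = atanh(0.52) = 0.576340; difference d = -0.331566
Var(d) = 1/142 + 1/232 = 0.0070423 + 0.0043103 = 0.0113526
z = d/√Var(d) = -0.331566 / √0.0113526 = -0.331566 / 0.106549 = -3.112

-3.112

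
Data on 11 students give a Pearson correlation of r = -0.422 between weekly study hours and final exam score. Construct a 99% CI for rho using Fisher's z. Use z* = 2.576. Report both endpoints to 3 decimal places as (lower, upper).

z_r = atanh(-0.422) = -0.450123;  SE = 1/√(n−3) = 1/√8 = 0.353553
z-limits: -0.450123 ± 2.576·0.353553 = -0.450123 ± 0.910753 = [-1.360876, 0.460630]
ρ-limits: (tanh -1.360876, tanh 0.460630) = (-0.877, 0.431)

(-0.877, 0.431)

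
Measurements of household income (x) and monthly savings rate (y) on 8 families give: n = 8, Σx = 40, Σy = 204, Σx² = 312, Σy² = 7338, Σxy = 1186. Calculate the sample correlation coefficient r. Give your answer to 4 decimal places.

0.3394

Numerator: nΣxy − (Σx)(Σy) = 8·1186 − (40)(204) = 1328
Denominator: √[(nΣx²−(Σx)²)(nΣy²−(Σy)²)]
  nΣx²−(Σx)² = 8·312 − 1600 = 896;  nΣy²−(Σy)² = 8·7338 − 41616 = 17088
  √(896·17088) = √15310848 = 3912.9079
r = 1328 / 3912.9079 = 0.3394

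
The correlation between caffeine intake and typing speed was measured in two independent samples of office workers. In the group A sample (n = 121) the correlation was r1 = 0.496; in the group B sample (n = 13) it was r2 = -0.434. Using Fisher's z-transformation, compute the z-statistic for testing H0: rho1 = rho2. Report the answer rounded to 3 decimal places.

Fisher z-transforms: z1 = atanh(0.496) = 0.543987, z2 = atanh(-0.434) = -0.464814; difference d = 1.008801
Var(d) = 1/118 + 1/10 = 0.0084746 + 0.1000000 = 0.1084746
z = d/√Var(d) = 1.008801 / √0.1084746 = 1.008801 / 0.329355 = 3.063

3.063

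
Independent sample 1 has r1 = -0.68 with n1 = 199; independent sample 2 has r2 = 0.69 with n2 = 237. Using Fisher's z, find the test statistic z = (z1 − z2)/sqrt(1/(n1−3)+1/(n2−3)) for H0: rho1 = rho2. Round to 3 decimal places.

-17.320

Fisher z-transforms: z1 = atanh(-0.68) = -0.829114, z2 = atanh(0.69) = 0.847956; difference d = -1.677070
Var(d) = 1/196 + 1/234 = 0.0051020 + 0.0042735 = 0.0093755
z = d/√Var(d) = -1.677070 / √0.0093755 = -1.677070 / 0.096827 = -17.320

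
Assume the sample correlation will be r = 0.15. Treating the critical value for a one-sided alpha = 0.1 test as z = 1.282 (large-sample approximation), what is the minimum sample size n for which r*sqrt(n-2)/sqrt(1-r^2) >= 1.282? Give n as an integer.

r√(n−2)/√(1−r²) ≥ 1.282  ⇔  n−2 ≥ (1.282)²·(1−r²)/r²
(1−r²)/r² = (1−0.0225)/0.0225 = 43.4444
n ≥ 2 + 1.643524·43.4444 = 2 + 71.4019 = 73.4019
⌈73.4019⌉ = 74

74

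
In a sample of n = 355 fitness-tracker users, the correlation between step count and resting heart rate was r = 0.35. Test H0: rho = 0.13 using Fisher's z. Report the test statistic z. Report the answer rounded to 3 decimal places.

4.403

Fisher z: atanh(0.35) = 0.365444, atanh(0.13) = 0.130740
z = (z_r − z_0)·√(n−3) = (0.365444 − 0.130740)·√352 = 0.234704 · 18.761663 = 4.403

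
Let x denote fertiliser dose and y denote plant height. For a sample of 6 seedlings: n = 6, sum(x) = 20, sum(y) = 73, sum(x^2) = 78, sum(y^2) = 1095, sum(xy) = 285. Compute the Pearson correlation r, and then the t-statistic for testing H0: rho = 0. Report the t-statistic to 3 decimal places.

3.380

Numerator: nΣxy − (Σx)(Σy) = 6·285 − (20)(73) = 250
Denominator: √[(nΣx²−(Σx)²)(nΣy²−(Σy)²)]
  nΣx²−(Σx)² = 6·78 − 400 = 68;  nΣy²−(Σy)² = 6·1095 − 5329 = 1241
  √(68·1241) = √84388 = 290.4961
r = 250 / 290.4961 = 0.8606
t = r·√(n−2)/√(1−r²) = 0.8606·√4 / √(1−0.740632) = 1.721200 / 0.509282 = 3.380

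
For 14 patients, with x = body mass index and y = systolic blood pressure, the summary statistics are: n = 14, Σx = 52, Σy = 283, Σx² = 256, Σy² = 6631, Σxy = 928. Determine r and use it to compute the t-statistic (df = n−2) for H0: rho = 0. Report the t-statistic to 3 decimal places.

Numerator: nΣxy − (Σx)(Σy) = 14·928 − (52)(283) = -1724
Denominator: √[(nΣx²−(Σx)²)(nΣy²−(Σy)²)]
  nΣx²−(Σx)² = 14·256 − 2704 = 880;  nΣy²−(Σy)² = 14·6631 − 80089 = 12745
  √(880·12745) = √11215600 = 3348.9700
r = -1724 / 3348.9700 = -0.5148
t = r·√(n−2)/√(1−r²) = -0.5148·√12 / √(1−0.265019) = -1.783320 / 0.857310 = -2.080

-2.080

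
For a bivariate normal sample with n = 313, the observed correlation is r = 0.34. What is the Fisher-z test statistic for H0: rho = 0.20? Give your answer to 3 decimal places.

2.665

Fisher z: atanh(0.34) = 0.354093, atanh(0.20) = 0.202733
z = (z_r − z_0)·√(n−3) = (0.354093 − 0.202733)·√310 = 0.151360 · 17.606817 = 2.665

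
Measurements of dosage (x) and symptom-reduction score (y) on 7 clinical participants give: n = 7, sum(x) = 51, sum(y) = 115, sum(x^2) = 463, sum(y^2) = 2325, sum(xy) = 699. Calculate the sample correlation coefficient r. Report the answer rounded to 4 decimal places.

-0.6957

Numerator: nΣxy − (Σx)(Σy) = 7·699 − (51)(115) = -972
Denominator: √[(nΣx²−(Σx)²)(nΣy²−(Σy)²)]
  nΣx²−(Σx)² = 7·463 − 2601 = 640;  nΣy²−(Σy)² = 7·2325 − 13225 = 3050
  √(640·3050) = √1952000 = 1397.1399
r = -972 / 1397.1399 = -0.6957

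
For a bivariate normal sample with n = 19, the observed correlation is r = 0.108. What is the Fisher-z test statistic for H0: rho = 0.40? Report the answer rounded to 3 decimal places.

Fisher z: atanh(0.108) = 0.108423, atanh(0.40) = 0.423649
z = (z_r − z_0)·√(n−3) = (0.108423 − 0.423649)·√16 = -0.315226 · 4.000000 = -1.261

-1.261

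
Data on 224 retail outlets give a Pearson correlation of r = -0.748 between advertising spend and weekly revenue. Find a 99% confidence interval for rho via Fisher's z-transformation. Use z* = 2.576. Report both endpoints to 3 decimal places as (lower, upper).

Fisher z: z_r = atanh(r) = ½·ln((1+(-0.748))/(1−(-0.748))) = -0.968399
SE(z) = 1/√(n−3) = 1/√221 = 0.067267
99% ⇒ z* = 2.576; margin = 2.576·0.067267 = 0.173280
CI on z-scale: (-1.141679, -0.795119)
Back-transform: tanh(-1.141679) = -0.814979, tanh(-0.795119) = -0.661299

(-0.815, -0.661)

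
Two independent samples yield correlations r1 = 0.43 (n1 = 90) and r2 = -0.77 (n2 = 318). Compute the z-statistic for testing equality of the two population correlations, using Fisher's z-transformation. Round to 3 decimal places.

Fisher z-transforms: z1 = atanh(0.43) = 0.459897, z2 = atanh(-0.77) = -1.020328; difference d = 1.480225
Var(d) = 1/87 + 1/315 = 0.0114943 + 0.0031746 = 0.0146689
z = d/√Var(d) = 1.480225 / √0.0146689 = 1.480225 / 0.121115 = 12.222

12.222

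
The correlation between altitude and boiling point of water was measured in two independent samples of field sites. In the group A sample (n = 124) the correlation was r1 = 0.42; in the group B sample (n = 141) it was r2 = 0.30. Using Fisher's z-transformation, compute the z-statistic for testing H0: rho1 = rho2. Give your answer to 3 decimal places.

1.109

Fisher z-transforms: z1 = atanh(0.42) = 0.447692, z2 = atanh(0.30) = 0.309520; difference d = 0.138172
Var(d) = 1/121 + 1/138 = 0.0082645 + 0.0072464 = 0.0155109
z = d/√Var(d) = 0.138172 / √0.0155109 = 0.138172 / 0.124543 = 1.109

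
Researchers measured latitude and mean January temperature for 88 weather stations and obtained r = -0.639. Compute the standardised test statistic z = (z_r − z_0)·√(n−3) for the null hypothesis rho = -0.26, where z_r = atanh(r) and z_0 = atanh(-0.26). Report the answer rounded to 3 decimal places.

Fisher z: atanh(-0.639) = -0.756482, atanh(-0.26) = -0.266108
z = (z_r − z_0)·√(n−3) = (-0.756482 − (-0.266108))·√85 = -0.490374 · 9.219544 = -4.521

-4.521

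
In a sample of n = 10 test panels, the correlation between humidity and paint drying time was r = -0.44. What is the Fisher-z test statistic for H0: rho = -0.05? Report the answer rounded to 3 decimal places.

-1.117

z_r = atanh(-0.44) = -0.472231,  z_0 = atanh(-0.05) = -0.050042
SE = 1/√(n−3) = 1/√7 = 0.377964
z = (z_r − z_0)/SE = (-0.472231 − (-0.050042)) / 0.377964 = -0.422189 / 0.377964 = -1.117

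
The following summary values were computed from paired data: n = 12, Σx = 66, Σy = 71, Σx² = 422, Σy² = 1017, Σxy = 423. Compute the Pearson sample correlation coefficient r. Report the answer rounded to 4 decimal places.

Numerator: nΣxy − (Σx)(Σy) = 12·423 − (66)(71) = 390
Denominator: √[(nΣx²−(Σx)²)(nΣy²−(Σy)²)]
  nΣx²−(Σx)² = 12·422 − 4356 = 708;  nΣy²−(Σy)² = 12·1017 − 5041 = 7163
  √(708·7163) = √5071404 = 2251.9778
r = 390 / 2251.9778 = 0.1732

0.1732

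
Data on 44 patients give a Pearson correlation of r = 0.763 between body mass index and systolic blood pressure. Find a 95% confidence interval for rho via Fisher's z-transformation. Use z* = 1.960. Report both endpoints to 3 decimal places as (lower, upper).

z_r = atanh(0.763) = 1.003356;  SE = 1/√(n−3) = 1/√41 = 0.156174
z-limits: 1.003356 ± 1.960·0.156174 = 1.003356 ± 0.306101 = [0.697255, 1.309457]
ρ-limits: (tanh 0.697255, tanh 1.309457) = (0.603, 0.864)

(0.603, 0.864)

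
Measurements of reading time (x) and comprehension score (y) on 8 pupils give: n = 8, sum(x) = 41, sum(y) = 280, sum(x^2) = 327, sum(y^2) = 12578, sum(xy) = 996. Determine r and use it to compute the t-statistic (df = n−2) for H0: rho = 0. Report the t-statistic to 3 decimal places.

S_xy = nΣxy − ΣxΣy = 8·996 − 41·280 = 7968 − 11480 = -3512
S_xx = nΣx² − (Σx)² = 8·327 − 41² = 2616 − 1681 = 935
S_yy = nΣy² − (Σy)² = 8·12578 − 280² = 100624 − 78400 = 22224
r = S_xy / √(S_xx·S_yy) = -3512 / √(935·22224) = -3512 / √20779440 = -3512 / 4558.4471 = -0.7704
t = r·√(n−2)/√(1−r²) = -0.7704·√6 / √(1−0.593516) = -1.887087 / 0.637561 = -2.960

-2.960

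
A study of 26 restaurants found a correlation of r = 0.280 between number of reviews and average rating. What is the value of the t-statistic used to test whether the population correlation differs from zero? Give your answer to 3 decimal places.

1 − r² = 1 − 0.078400 = 0.921600;  √(1−r²) = 0.960000
√(n−2) = √24 = 4.898979
t = r·√(n−2)/√(1−r²) = 0.280 · 4.898979 / 0.960000 = 1.429

1.429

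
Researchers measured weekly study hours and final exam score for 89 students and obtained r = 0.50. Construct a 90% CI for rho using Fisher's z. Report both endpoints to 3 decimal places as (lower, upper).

Fisher z: z_r = atanh(r) = ½·ln((1+0.50)/(1−0.50)) = 0.549306
SE(z) = 1/√(n−3) = 1/√86 = 0.107833
90% ⇒ z* = 1.645; margin = 1.645·0.107833 = 0.177385
CI on z-scale: (0.371921, 0.726691)
Back-transform: tanh(0.371921) = 0.355671, tanh(0.726691) = 0.621037

(0.356, 0.621)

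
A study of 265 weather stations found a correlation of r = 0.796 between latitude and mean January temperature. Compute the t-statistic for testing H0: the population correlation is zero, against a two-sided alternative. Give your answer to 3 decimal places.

21.327

t = r·√(n−2) / √(1−r²) with r = 0.796, n = 265
  = 0.796·√263 / √(1 − 0.633616)
  = 0.796·16.217275 / 0.605297
  = 12.908951 / 0.605297 = 21.327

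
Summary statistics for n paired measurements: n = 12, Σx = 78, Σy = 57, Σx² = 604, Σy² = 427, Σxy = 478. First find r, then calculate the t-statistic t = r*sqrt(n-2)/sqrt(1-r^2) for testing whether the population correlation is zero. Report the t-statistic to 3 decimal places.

S_xy = nΣxy − ΣxΣy = 12·478 − 78·57 = 5736 − 4446 = 1290
S_xx = nΣx² − (Σx)² = 12·604 − 78² = 7248 − 6084 = 1164
S_yy = nΣy² − (Σy)² = 12·427 − 57² = 5124 − 3249 = 1875
r = S_xy / √(S_xx·S_yy) = 1290 / √(1164·1875) = 1290 / √2182500 = 1290 / 1477.3287 = 0.8732
t = r·√(n−2)/√(1−r²) = 0.8732·√10 / √(1−0.762478) = 2.761301 / 0.487362 = 5.666

5.666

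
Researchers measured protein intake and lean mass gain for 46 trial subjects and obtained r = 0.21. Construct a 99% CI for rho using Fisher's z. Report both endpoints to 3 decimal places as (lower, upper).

Fisher z: z_r = atanh(r) = ½·ln((1+0.21)/(1−0.21)) = 0.213171
SE(z) = 1/√(n−3) = 1/√43 = 0.152499
99% ⇒ z* = 2.576; margin = 2.576·0.152499 = 0.392837
CI on z-scale: (-0.179666, 0.606008)
Back-transform: tanh(-0.179666) = -0.177757, tanh(0.606008) = 0.541311

(-0.178, 0.541)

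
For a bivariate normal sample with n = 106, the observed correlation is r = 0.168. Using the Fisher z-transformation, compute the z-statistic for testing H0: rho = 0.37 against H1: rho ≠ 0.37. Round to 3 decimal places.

-2.221

z_r = atanh(0.168) = 0.169608,  z_0 = atanh(0.37) = 0.388423
SE = 1/√(n−3) = 1/√103 = 0.098533
z = (z_r − z_0)/SE = (0.169608 − 0.388423) / 0.098533 = -0.218815 / 0.098533 = -2.221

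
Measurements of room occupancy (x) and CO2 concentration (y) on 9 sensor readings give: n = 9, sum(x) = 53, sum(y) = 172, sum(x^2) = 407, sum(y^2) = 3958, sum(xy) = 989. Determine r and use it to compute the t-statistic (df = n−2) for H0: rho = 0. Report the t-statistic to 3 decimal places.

-0.252

Numerator: nΣxy − (Σx)(Σy) = 9·989 − (53)(172) = -215
Denominator: √[(nΣx²−(Σx)²)(nΣy²−(Σy)²)]
  nΣx²−(Σx)² = 9·407 − 2809 = 854;  nΣy²−(Σy)² = 9·3958 − 29584 = 6038
  √(854·6038) = √5156452 = 2270.7822
r = -215 / 2270.7822 = -0.0947
t = r·√(n−2)/√(1−r²) = -0.0947·√7 / √(1−0.008968) = -0.250553 / 0.995506 = -0.252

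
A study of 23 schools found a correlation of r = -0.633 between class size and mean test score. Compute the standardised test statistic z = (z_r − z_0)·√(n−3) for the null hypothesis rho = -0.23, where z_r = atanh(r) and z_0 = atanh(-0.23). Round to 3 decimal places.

-2.291

z_r = atanh(-0.633) = -0.746406,  z_0 = atanh(-0.23) = -0.234189
SE = 1/√(n−3) = 1/√20 = 0.223607
z = (z_r − z_0)/SE = (-0.746406 − (-0.234189)) / 0.223607 = -0.512217 / 0.223607 = -2.291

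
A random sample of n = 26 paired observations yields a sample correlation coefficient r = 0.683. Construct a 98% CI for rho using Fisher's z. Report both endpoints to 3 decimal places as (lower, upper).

(0.336, 0.867)

z_r = atanh(0.683) = 0.834716;  SE = 1/√(n−3) = 1/√23 = 0.208514
z-limits: 0.834716 ± 2.326·0.208514 = 0.834716 ± 0.485004 = [0.349712, 1.319720]
ρ-limits: (tanh 0.349712, tanh 1.319720) = (0.336, 0.867)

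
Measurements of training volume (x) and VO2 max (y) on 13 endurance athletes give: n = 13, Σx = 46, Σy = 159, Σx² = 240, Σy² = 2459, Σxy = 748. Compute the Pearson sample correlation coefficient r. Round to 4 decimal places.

0.9302

S_xy = nΣxy − ΣxΣy = 13·748 − 46·159 = 9724 − 7314 = 2410
S_xx = nΣx² − (Σx)² = 13·240 − 46² = 3120 − 2116 = 1004
S_yy = nΣy² − (Σy)² = 13·2459 − 159² = 31967 − 25281 = 6686
r = S_xy / √(S_xx·S_yy) = 2410 / √(1004·6686) = 2410 / √6712744 = 2410 / 2590.8964 = 0.9302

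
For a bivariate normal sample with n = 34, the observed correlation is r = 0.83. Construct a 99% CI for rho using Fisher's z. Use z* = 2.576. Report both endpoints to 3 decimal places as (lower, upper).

z_r = atanh(0.83) = 1.188136;  SE = 1/√(n−3) = 1/√31 = 0.179605
z-limits: 1.188136 ± 2.576·0.179605 = 1.188136 ± 0.462662 = [0.725474, 1.650798]
ρ-limits: (tanh 0.725474, tanh 1.650798) = (0.620, 0.929)

(0.620, 0.929)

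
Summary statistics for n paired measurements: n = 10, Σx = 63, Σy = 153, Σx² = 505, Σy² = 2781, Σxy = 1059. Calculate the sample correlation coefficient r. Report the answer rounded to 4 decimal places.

0.4360

S_xy = nΣxy − ΣxΣy = 10·1059 − 63·153 = 10590 − 9639 = 951
S_xx = nΣx² − (Σx)² = 10·505 − 63² = 5050 − 3969 = 1081
S_yy = nΣy² − (Σy)² = 10·2781 − 153² = 27810 − 23409 = 4401
r = S_xy / √(S_xx·S_yy) = 951 / √(1081·4401) = 951 / √4757481 = 951 / 2181.1651 = 0.4360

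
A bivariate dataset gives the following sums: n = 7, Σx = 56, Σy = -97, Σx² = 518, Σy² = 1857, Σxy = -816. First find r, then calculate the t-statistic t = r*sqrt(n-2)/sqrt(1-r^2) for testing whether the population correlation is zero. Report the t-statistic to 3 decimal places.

-0.483

Numerator: nΣxy − (Σx)(Σy) = 7·(-816) − (56)(-97) = -280
Denominator: √[(nΣx²−(Σx)²)(nΣy²−(Σy)²)]
  nΣx²−(Σx)² = 7·518 − 3136 = 490;  nΣy²−(Σy)² = 7·1857 − 9409 = 3590
  √(490·3590) = √1759100 = 1326.3107
r = -280 / 1326.3107 = -0.2111
t = r·√(n−2)/√(1−r²) = -0.2111·√5 / √(1−0.044563) = -0.472034 / 0.977465 = -0.483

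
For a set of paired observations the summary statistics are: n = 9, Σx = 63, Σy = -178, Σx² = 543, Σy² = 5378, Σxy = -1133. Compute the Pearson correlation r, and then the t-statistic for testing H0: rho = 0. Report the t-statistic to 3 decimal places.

0.711

S_xy = nΣxy − ΣxΣy = 9·(-1133) − 63·(-178) = -10197 − (-11214) = 1017
S_xx = nΣx² − (Σx)² = 9·543 − 63² = 4887 − 3969 = 918
S_yy = nΣy² − (Σy)² = 9·5378 − (-178)² = 48402 − 31684 = 16718
r = S_xy / √(S_xx·S_yy) = 1017 / √(918·16718) = 1017 / √15347124 = 1017 / 3917.5406 = 0.2596
t = r·√(n−2)/√(1−r²) = 0.2596·√7 / √(1−0.067392) = 0.686837 / 0.965716 = 0.711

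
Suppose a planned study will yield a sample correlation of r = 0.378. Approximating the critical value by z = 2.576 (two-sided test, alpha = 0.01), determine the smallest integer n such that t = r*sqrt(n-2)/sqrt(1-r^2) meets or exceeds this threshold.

42

r√(n−2)/√(1−r²) ≥ 2.576  ⇔  n−2 ≥ (2.576)²·(1−r²)/r²
(1−r²)/r² = (1−0.142884)/0.142884 = 5.9987
n ≥ 2 + 6.635776·5.9987 = 2 + 39.8060 = 41.8060
⌈41.8060⌉ = 42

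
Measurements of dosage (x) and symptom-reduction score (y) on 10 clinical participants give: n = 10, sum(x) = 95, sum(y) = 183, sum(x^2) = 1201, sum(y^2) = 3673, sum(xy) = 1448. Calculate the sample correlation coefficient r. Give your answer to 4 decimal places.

S_xy = nΣxy − ΣxΣy = 10·1448 − 95·183 = 14480 − 17385 = -2905
S_xx = nΣx² − (Σx)² = 10·1201 − 95² = 12010 − 9025 = 2985
S_yy = nΣy² − (Σy)² = 10·3673 − 183² = 36730 − 33489 = 3241
r = S_xy / √(S_xx·S_yy) = -2905 / √(2985·3241) = -2905 / √9674385 = -2905 / 3110.3673 = -0.9340

-0.9340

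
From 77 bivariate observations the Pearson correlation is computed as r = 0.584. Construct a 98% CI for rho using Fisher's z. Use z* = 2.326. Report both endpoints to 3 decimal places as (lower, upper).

(0.378, 0.735)

z_r = atanh(0.584) = 0.668512;  SE = 1/√(n−3) = 1/√74 = 0.116248
z-limits: 0.668512 ± 2.326·0.116248 = 0.668512 ± 0.270393 = [0.398119, 0.938905]
ρ-limits: (tanh 0.398119, tanh 0.938905) = (0.378, 0.735)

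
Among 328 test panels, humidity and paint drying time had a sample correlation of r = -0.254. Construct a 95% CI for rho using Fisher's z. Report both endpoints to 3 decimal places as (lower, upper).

Fisher z: z_r = atanh(r) = ½·ln((1+(-0.254))/(1−(-0.254))) = -0.259684
SE(z) = 1/√(n−3) = 1/√325 = 0.055470
95% ⇒ z* = 1.960; margin = 1.960·0.055470 = 0.108721
CI on z-scale: (-0.368405, -0.150963)
Back-transform: tanh(-0.368405) = -0.352596, tanh(-0.150963) = -0.149827

(-0.353, -0.150)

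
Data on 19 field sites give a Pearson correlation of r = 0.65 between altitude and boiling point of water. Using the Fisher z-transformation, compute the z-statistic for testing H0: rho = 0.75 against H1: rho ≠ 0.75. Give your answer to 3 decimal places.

-0.791

Fisher z: atanh(0.65) = 0.775299, atanh(0.75) = 0.972955
z = (z_r − z_0)·√(n−3) = (0.775299 − 0.972955)·√16 = -0.197656 · 4.000000 = -0.791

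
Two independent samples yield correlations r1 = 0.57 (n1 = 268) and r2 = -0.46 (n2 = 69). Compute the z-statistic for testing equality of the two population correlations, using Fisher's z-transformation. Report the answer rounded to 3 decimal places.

z1 = atanh(0.57) = 0.647523,  z2 = atanh(-0.46) = -0.497311
SE = √(1/(n1−3) + 1/(n2−3)) = √(1/265 + 1/66) = √(0.0037736 + 0.0151515) = √0.0189251 = 0.137569
z = (z1 − z2)/SE = (0.647523 − (-0.497311)) / 0.137569 = 1.144834 / 0.137569 = 8.322

8.322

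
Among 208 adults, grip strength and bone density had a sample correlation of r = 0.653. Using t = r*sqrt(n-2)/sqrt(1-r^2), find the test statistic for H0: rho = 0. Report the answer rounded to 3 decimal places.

12.375

1 − r² = 1 − 0.426409 = 0.573591;  √(1−r²) = 0.757358
√(n−2) = √206 = 14.352700
t = r·√(n−2)/√(1−r²) = 0.653 · 14.352700 / 0.757358 = 12.375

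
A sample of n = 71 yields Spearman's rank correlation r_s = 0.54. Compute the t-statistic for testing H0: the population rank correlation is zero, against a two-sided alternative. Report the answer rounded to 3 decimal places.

t = r_s·√(n−2) / √(1−r_s²) with r_s = 0.54, n = 71
  = 0.54·√69 / √(1 − 0.2916)
  = 0.54·8.306624 / 0.841665
  = 4.485577 / 0.841665 = 5.329

5.329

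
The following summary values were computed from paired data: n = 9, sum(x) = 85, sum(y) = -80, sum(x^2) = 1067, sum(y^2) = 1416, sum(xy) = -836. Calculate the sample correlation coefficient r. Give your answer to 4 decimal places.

S_xy = nΣxy − ΣxΣy = 9·(-836) − 85·(-80) = -7524 − (-6800) = -724
S_xx = nΣx² − (Σx)² = 9·1067 − 85² = 9603 − 7225 = 2378
S_yy = nΣy² − (Σy)² = 9·1416 − (-80)² = 12744 − 6400 = 6344
r = S_xy / √(S_xx·S_yy) = -724 / √(2378·6344) = -724 / √15086032 = -724 / 3884.0741 = -0.1864

-0.1864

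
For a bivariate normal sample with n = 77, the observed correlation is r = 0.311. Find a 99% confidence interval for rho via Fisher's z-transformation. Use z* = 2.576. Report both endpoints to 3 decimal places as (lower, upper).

z_r = atanh(0.311) = 0.321652;  SE = 1/√(n−3) = 1/√74 = 0.116248
z-limits: 0.321652 ± 2.576·0.116248 = 0.321652 ± 0.299455 = [0.022197, 0.621107]
ρ-limits: (tanh 0.022197, tanh 0.621107) = (0.022, 0.552)

(0.022, 0.552)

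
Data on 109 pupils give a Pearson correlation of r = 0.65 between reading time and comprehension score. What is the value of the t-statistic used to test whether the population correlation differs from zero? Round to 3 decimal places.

t = r·√(n−2) / √(1−r²) with r = 0.65, n = 109
  = 0.65·√107 / √(1 − 0.4225)
  = 0.65·10.344080 / 0.759934
  = 6.723652 / 0.759934 = 8.848

8.848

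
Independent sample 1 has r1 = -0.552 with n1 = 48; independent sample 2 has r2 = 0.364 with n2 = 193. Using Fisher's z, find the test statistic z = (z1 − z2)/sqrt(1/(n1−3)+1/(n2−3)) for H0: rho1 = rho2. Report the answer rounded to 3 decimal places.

-6.048

Fisher z-transforms: z1 = atanh(-0.552) = -0.621253, z2 = atanh(0.364) = 0.381489; difference d = -1.002742
Var(d) = 1/45 + 1/190 = 0.0222222 + 0.0052632 = 0.0274854
z = d/√Var(d) = -1.002742 / √0.0274854 = -1.002742 / 0.165787 = -6.048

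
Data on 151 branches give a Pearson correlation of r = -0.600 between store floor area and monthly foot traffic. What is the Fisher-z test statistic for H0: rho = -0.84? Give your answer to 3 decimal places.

Fisher z: atanh(-0.600) = -0.693147, atanh(-0.84) = -1.221174
z = (z_r − z_0)·√(n−3) = (-0.693147 − (-1.221174))·√148 = 0.528027 · 12.165525 = 6.424

6.424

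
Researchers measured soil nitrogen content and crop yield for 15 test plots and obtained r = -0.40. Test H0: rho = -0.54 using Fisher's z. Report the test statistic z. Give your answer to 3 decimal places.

0.625

Fisher z: atanh(-0.40) = -0.423649, atanh(-0.54) = -0.604156
z = (z_r − z_0)·√(n−3) = (-0.423649 − (-0.604156))·√12 = 0.180507 · 3.464102 = 0.625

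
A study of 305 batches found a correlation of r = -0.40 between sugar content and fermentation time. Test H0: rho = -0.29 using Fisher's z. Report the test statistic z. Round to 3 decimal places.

-2.174

Fisher z: atanh(-0.40) = -0.423649, atanh(-0.29) = -0.298566
z = (z_r − z_0)·√(n−3) = (-0.423649 − (-0.298566))·√302 = -0.125083 · 17.378147 = -2.174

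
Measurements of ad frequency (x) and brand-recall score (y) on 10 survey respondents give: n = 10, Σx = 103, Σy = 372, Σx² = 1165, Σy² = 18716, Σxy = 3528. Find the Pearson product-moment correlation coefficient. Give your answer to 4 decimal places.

-0.4261

S_xy = nΣxy − ΣxΣy = 10·3528 − 103·372 = 35280 − 38316 = -3036
S_xx = nΣx² − (Σx)² = 10·1165 − 103² = 11650 − 10609 = 1041
S_yy = nΣy² − (Σy)² = 10·18716 − 372² = 187160 − 138384 = 48776
r = S_xy / √(S_xx·S_yy) = -3036 / √(1041·48776) = -3036 / √50775816 = -3036 / 7125.7151 = -0.4261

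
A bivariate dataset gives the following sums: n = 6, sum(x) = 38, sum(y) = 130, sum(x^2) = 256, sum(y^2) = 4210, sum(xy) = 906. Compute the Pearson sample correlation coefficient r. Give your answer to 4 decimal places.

0.5656

Numerator: nΣxy − (Σx)(Σy) = 6·906 − (38)(130) = 496
Denominator: √[(nΣx²−(Σx)²)(nΣy²−(Σy)²)]
  nΣx²−(Σx)² = 6·256 − 1444 = 92;  nΣy²−(Σy)² = 6·4210 − 16900 = 8360
  √(92·8360) = √769120 = 876.9949
r = 496 / 876.9949 = 0.5656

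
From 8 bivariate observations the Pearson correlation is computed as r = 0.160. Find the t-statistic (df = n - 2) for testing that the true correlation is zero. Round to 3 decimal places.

0.397

t = r·√(n−2) / √(1−r²) with r = 0.160, n = 8
  = 0.160·√6 / √(1 − 0.025600)
  = 0.160·2.449490 / 0.987117
  = 0.391918 / 0.987117 = 0.397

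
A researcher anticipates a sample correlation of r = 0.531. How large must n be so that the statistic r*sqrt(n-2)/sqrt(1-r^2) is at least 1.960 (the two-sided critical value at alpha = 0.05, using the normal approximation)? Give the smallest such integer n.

12

Need r·√(n−2)/√(1−r²) ≥ 1.960
√(n−2) ≥ 1.960·√(1−0.281961) / 0.531 = 1.960·0.847372 / 0.531 = 3.1278
n−2 ≥ 9.7831  ⇒  n ≥ 11.7831
Smallest integer n = 12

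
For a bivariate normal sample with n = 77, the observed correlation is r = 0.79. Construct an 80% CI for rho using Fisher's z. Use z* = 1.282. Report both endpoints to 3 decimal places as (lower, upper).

(0.727, 0.840)

z_r = atanh(0.79) = 1.071432;  SE = 1/√(n−3) = 1/√74 = 0.116248
z-limits: 1.071432 ± 1.282·0.116248 = 1.071432 ± 0.149030 = [0.922402, 1.220462]
ρ-limits: (tanh 0.922402, tanh 1.220462) = (0.727, 0.840)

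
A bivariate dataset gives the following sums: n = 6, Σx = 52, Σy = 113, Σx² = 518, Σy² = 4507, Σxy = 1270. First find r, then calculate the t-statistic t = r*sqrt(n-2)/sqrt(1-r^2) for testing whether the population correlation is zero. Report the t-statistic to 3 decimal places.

S_xy = nΣxy − ΣxΣy = 6·1270 − 52·113 = 7620 − 5876 = 1744
S_xx = nΣx² − (Σx)² = 6·518 − 52² = 3108 − 2704 = 404
S_yy = nΣy² − (Σy)² = 6·4507 − 113² = 27042 − 12769 = 14273
r = S_xy / √(S_xx·S_yy) = 1744 / √(404·14273) = 1744 / √5766292 = 1744 / 2401.3105 = 0.7263
t = r·√(n−2)/√(1−r²) = 0.7263·√4 / √(1−0.527512) = 1.452600 / 0.687378 = 2.113

2.113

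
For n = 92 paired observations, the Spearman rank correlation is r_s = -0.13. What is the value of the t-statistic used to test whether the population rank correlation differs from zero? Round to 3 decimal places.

t = r_s·√(n−2) / √(1−r_s²) with r_s = -0.13, n = 92
  = -0.13·√90 / √(1 − 0.0169)
  = -0.13·9.486833 / 0.991514
  = -1.233288 / 0.991514 = -1.244

-1.244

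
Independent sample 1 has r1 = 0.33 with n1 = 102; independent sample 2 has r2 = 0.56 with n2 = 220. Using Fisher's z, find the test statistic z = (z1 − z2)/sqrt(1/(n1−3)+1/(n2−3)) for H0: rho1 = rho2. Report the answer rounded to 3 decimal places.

-2.391

z1 = atanh(0.33) = 0.342828,  z2 = atanh(0.56) = 0.632833
SE = √(1/(n1−3) + 1/(n2−3)) = √(1/99 + 1/217) = √(0.0101010 + 0.0046083) = √0.0147093 = 0.121282
z = (z1 − z2)/SE = (0.342828 − 0.632833) / 0.121282 = -0.290005 / 0.121282 = -2.391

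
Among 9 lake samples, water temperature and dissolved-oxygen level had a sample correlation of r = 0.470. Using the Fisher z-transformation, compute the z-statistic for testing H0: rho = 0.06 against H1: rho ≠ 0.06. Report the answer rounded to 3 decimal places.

1.102

Fisher z: atanh(0.470) = 0.510070, atanh(0.06) = 0.060072
z = (z_r − z_0)·√(n−3) = (0.510070 − 0.060072)·√6 = 0.449998 · 2.449490 = 1.102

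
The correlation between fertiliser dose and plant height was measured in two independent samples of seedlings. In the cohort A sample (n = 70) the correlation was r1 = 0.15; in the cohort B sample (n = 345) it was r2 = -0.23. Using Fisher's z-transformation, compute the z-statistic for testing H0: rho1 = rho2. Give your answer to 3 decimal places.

z1 = atanh(0.15) = 0.151140,  z2 = atanh(-0.23) = -0.234189
SE = √(1/(n1−3) + 1/(n2−3)) = √(1/67 + 1/342) = √(0.0149254 + 0.0029240) = √0.0178494 = 0.133602
z = (z1 − z2)/SE = (0.151140 − (-0.234189)) / 0.133602 = 0.385329 / 0.133602 = 2.884

2.884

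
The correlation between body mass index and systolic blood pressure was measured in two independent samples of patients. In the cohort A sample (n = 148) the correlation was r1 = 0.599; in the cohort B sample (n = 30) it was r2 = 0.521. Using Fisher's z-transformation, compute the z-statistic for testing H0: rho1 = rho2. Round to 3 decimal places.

0.543

Fisher z-transforms: z1 = atanh(0.599) = 0.691586, z2 = atanh(0.521) = 0.577711; difference d = 0.113875
Var(d) = 1/145 + 1/27 = 0.0068966 + 0.0370370 = 0.0439336
z = d/√Var(d) = 0.113875 / √0.0439336 = 0.113875 / 0.209603 = 0.543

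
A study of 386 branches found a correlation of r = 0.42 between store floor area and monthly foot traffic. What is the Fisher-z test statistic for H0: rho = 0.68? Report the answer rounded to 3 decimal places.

Fisher z: atanh(0.42) = 0.447692, atanh(0.68) = 0.829114
z = (z_r − z_0)·√(n−3) = (0.447692 − 0.829114)·√383 = -0.381422 · 19.570386 = -7.465

-7.465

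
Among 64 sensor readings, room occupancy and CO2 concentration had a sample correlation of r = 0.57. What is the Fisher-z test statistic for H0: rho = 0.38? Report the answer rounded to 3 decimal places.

1.933

Fisher z: atanh(0.57) = 0.647523, atanh(0.38) = 0.400060
z = (z_r − z_0)·√(n−3) = (0.647523 − 0.400060)·√61 = 0.247463 · 7.810250 = 1.933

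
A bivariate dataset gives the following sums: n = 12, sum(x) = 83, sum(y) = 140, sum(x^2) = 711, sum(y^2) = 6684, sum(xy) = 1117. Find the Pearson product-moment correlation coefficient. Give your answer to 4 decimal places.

S_xy = nΣxy − ΣxΣy = 12·1117 − 83·140 = 13404 − 11620 = 1784
S_xx = nΣx² − (Σx)² = 12·711 − 83² = 8532 − 6889 = 1643
S_yy = nΣy² − (Σy)² = 12·6684 − 140² = 80208 − 19600 = 60608
r = S_xy / √(S_xx·S_yy) = 1784 / √(1643·60608) = 1784 / √99578944 = 1784 / 9978.9250 = 0.1788

0.1788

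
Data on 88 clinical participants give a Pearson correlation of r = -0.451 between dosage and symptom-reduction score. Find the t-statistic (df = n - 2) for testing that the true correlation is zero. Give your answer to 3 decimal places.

-4.686

1 − r² = 1 − 0.203401 = 0.796599;  √(1−r²) = 0.892524
√(n−2) = √86 = 9.273618
t = r·√(n−2)/√(1−r²) = -0.451 · 9.273618 / 0.892524 = -4.686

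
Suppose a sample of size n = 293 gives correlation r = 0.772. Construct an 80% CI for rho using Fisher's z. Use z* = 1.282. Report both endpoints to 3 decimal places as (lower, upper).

(0.740, 0.801)

Fisher z: z_r = atanh(r) = ½·ln((1+0.772)/(1−0.772)) = 1.025259
SE(z) = 1/√(n−3) = 1/√290 = 0.058722
80% ⇒ z* = 1.282; margin = 1.282·0.058722 = 0.075282
CI on z-scale: (0.949977, 1.100541)
Back-transform: tanh(0.949977) = 0.739773, tanh(1.100541) = 0.800693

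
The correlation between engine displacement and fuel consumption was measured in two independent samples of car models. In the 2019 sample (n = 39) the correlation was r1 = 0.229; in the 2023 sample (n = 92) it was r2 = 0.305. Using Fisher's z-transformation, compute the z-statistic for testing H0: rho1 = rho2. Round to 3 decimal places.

Fisher z-transforms: z1 = atanh(0.229) = 0.233134, z2 = atanh(0.305) = 0.315023; difference d = -0.081889
Var(d) = 1/36 + 1/89 = 0.0277778 + 0.0112360 = 0.0390138
z = d/√Var(d) = -0.081889 / √0.0390138 = -0.081889 / 0.197519 = -0.415

-0.415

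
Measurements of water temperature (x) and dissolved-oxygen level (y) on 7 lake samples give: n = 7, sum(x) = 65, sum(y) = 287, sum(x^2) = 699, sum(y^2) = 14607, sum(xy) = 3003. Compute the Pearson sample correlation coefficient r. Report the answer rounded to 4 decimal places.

0.6493

S_xy = nΣxy − ΣxΣy = 7·3003 − 65·287 = 21021 − 18655 = 2366
S_xx = nΣx² − (Σx)² = 7·699 − 65² = 4893 − 4225 = 668
S_yy = nΣy² − (Σy)² = 7·14607 − 287² = 102249 − 82369 = 19880
r = S_xy / √(S_xx·S_yy) = 2366 / √(668·19880) = 2366 / √13279840 = 2366 / 3644.1515 = 0.6493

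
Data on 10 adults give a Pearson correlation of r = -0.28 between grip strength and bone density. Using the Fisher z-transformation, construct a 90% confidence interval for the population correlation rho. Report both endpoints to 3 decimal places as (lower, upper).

z_r = atanh(-0.28) = -0.287682;  SE = 1/√(n−3) = 1/√7 = 0.377964
z-limits: -0.287682 ± 1.645·0.377964 = -0.287682 ± 0.621751 = [-0.909433, 0.334069]
ρ-limits: (tanh -0.909433, tanh 0.334069) = (-0.721, 0.322)

(-0.721, 0.322)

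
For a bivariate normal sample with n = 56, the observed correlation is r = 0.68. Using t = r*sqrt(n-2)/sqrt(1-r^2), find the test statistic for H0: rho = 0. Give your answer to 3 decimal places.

1 − r² = 1 − 0.4624 = 0.5376;  √(1−r²) = 0.733212
√(n−2) = √54 = 7.348469
t = r·√(n−2)/√(1−r²) = 0.68 · 7.348469 / 0.733212 = 6.815

6.815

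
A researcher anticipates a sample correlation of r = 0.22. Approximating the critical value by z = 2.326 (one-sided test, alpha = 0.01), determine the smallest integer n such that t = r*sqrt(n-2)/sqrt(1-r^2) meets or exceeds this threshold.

r√(n−2)/√(1−r²) ≥ 2.326  ⇔  n−2 ≥ (2.326)²·(1−r²)/r²
(1−r²)/r² = (1−0.0484)/0.0484 = 19.6612
n ≥ 2 + 5.410276·19.6612 = 2 + 106.3725 = 108.3725
⌈108.3725⌉ = 109

109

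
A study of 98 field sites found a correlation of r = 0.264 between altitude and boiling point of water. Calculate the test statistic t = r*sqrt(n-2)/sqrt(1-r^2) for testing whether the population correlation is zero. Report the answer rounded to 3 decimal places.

1 − r² = 1 − 0.069696 = 0.930304;  √(1−r²) = 0.964523
√(n−2) = √96 = 9.797959
t = r·√(n−2)/√(1−r²) = 0.264 · 9.797959 / 0.964523 = 2.682

2.682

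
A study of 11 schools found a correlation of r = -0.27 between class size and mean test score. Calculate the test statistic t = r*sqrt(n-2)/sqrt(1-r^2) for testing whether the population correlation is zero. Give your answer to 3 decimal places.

1 − r² = 1 − 0.0729 = 0.9271;  √(1−r²) = 0.962860
√(n−2) = √9 = 3.000000
t = r·√(n−2)/√(1−r²) = -0.27 · 3.000000 / 0.962860 = -0.841

-0.841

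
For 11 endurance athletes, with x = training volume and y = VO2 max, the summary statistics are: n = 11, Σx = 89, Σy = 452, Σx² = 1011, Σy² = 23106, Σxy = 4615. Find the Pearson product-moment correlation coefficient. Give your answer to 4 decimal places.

0.8342

Numerator: nΣxy − (Σx)(Σy) = 11·4615 − (89)(452) = 10537
Denominator: √[(nΣx²−(Σx)²)(nΣy²−(Σy)²)]
  nΣx²−(Σx)² = 11·1011 − 7921 = 3200;  nΣy²−(Σy)² = 11·23106 − 204304 = 49862
  √(3200·49862) = √159558400 = 12631.6428
r = 10537 / 12631.6428 = 0.8342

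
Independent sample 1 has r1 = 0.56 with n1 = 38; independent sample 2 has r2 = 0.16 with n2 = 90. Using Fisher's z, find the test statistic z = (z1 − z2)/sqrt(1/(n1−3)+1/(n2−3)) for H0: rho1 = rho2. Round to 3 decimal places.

2.355

z1 = atanh(0.56) = 0.632833,  z2 = atanh(0.16) = 0.161387
SE = √(1/(n1−3) + 1/(n2−3)) = √(1/35 + 1/87) = √(0.0285714 + 0.0114943) = √0.0400657 = 0.200164
z = (z1 − z2)/SE = (0.632833 − 0.161387) / 0.200164 = 0.471446 / 0.200164 = 2.355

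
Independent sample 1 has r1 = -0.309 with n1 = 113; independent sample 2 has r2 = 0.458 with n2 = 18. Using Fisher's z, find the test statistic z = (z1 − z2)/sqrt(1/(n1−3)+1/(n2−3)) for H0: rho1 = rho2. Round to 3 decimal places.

Fisher z-transforms: z1 = atanh(-0.309) = -0.319439, z2 = atanh(0.458) = 0.494777; difference d = -0.814216
Var(d) = 1/110 + 1/15 = 0.0090909 + 0.0666667 = 0.0757576
z = d/√Var(d) = -0.814216 / √0.0757576 = -0.814216 / 0.275241 = -2.958

-2.958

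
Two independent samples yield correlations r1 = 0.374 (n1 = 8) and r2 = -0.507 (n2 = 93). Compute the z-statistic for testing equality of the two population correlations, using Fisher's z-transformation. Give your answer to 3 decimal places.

z1 = atanh(0.374) = 0.393066,  z2 = atanh(-0.507) = -0.558684
SE = √(1/(n1−3) + 1/(n2−3)) = √(1/5 + 1/90) = √(0.2000000 + 0.0111111) = √0.2111111 = 0.459468
z = (z1 − z2)/SE = (0.393066 − (-0.558684)) / 0.459468 = 0.951750 / 0.459468 = 2.071

2.071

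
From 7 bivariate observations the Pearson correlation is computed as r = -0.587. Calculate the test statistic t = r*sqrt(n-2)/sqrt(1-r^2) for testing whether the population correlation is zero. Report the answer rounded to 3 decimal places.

t = r·√(n−2) / √(1−r²) with r = -0.587, n = 7
  = -0.587·√5 / √(1 − 0.344569)
  = -0.587·2.236068 / 0.809587
  = -1.312572 / 0.809587 = -1.621

-1.621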